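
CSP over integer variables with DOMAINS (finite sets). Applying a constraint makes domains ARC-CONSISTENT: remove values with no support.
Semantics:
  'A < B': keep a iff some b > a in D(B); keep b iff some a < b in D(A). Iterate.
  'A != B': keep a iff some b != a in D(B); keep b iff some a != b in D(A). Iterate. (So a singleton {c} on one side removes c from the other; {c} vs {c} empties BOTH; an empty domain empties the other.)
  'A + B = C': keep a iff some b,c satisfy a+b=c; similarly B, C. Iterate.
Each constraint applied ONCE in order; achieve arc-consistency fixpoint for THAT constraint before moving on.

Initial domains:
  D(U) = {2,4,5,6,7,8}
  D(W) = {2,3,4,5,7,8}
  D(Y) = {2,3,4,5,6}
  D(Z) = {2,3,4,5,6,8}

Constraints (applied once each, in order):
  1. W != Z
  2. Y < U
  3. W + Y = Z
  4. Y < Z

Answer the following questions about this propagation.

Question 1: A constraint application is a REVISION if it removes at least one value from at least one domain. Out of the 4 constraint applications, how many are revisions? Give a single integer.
Constraint 1 (W != Z) on D(W)={2,3,4,5,7,8} D(Z)={2,3,4,5,6,8}: no change => not a revision
Constraint 2 (Y < U) on D(Y)={2,3,4,5,6} D(U)={2,4,5,6,7,8}: U {2,4,5,6,7,8}->{4,5,6,7,8} => REVISION
Constraint 3 (W + Y = Z) on D(W)={2,3,4,5,7,8} D(Y)={2,3,4,5,6} D(Z)={2,3,4,5,6,8}: W {2,3,4,5,7,8}->{2,3,4,5}; Z {2,3,4,5,6,8}->{4,5,6,8} => REVISION
Constraint 4 (Y < Z) on D(Y)={2,3,4,5,6} D(Z)={4,5,6,8}: no change => not a revision
Total revisions = 2

Answer: 2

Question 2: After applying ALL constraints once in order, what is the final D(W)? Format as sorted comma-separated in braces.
Answer: {2,3,4,5}

Derivation:
Constraint 1 (W != Z) on D(W)={2,3,4,5,7,8} D(Z)={2,3,4,5,6,8}: no change
Constraint 2 (Y < U) on D(Y)={2,3,4,5,6} D(U)={2,4,5,6,7,8}: U {2,4,5,6,7,8}->{4,5,6,7,8}
Constraint 3 (W + Y = Z) on D(W)={2,3,4,5,7,8} D(Y)={2,3,4,5,6} D(Z)={2,3,4,5,6,8}: W {2,3,4,5,7,8}->{2,3,4,5}; Z {2,3,4,5,6,8}->{4,5,6,8}
Constraint 4 (Y < Z) on D(Y)={2,3,4,5,6} D(Z)={4,5,6,8}: no change
So after all 4 constraints: D(W) = {2,3,4,5}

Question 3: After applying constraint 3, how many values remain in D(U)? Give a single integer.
Constraint 1 (W != Z) on D(W)={2,3,4,5,7,8} D(Z)={2,3,4,5,6,8}: no change
Constraint 2 (Y < U) on D(Y)={2,3,4,5,6} D(U)={2,4,5,6,7,8}: U {2,4,5,6,7,8}->{4,5,6,7,8}
Constraint 3 (W + Y = Z) on D(W)={2,3,4,5,7,8} D(Y)={2,3,4,5,6} D(Z)={2,3,4,5,6,8}: W {2,3,4,5,7,8}->{2,3,4,5}; Z {2,3,4,5,6,8}->{4,5,6,8}
So after constraint 3: D(U)={4,5,6,7,8}, size = 5

Answer: 5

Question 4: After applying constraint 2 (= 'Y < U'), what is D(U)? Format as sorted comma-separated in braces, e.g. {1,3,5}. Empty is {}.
Answer: {4,5,6,7,8}

Derivation:
Constraint 1 (W != Z) on D(W)={2,3,4,5,7,8} D(Z)={2,3,4,5,6,8}: no change
Constraint 2 (Y < U) on D(Y)={2,3,4,5,6} D(U)={2,4,5,6,7,8}: U {2,4,5,6,7,8}->{4,5,6,7,8}
So after constraint 2: D(U) = {4,5,6,7,8}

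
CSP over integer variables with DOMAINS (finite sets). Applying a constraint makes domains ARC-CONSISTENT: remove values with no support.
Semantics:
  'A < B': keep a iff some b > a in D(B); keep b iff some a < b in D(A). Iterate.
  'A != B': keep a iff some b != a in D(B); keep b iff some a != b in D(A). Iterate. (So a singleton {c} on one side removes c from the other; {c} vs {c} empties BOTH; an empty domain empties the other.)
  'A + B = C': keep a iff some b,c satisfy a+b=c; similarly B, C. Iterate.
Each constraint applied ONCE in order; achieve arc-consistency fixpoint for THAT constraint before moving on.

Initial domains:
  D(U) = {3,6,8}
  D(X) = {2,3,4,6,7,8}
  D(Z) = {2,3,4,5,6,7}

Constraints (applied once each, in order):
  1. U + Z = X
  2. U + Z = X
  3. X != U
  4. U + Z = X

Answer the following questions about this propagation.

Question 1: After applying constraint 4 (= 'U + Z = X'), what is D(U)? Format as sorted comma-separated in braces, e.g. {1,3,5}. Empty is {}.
Constraint 1 (U + Z = X) on D(U)={3,6,8} D(Z)={2,3,4,5,6,7} D(X)={2,3,4,6,7,8}: U {3,6,8}->{3,6}; Z {2,3,4,5,6,7}->{2,3,4,5}; X {2,3,4,6,7,8}->{6,7,8}
Constraint 2 (U + Z = X) on D(U)={3,6} D(Z)={2,3,4,5} D(X)={6,7,8}: no change
Constraint 3 (X != U) on D(X)={6,7,8} D(U)={3,6}: no change
Constraint 4 (U + Z = X) on D(U)={3,6} D(Z)={2,3,4,5} D(X)={6,7,8}: no change
So after constraint 4: D(U) = {3,6}

Answer: {3,6}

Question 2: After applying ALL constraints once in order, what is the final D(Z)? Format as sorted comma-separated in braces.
Constraint 1 (U + Z = X) on D(U)={3,6,8} D(Z)={2,3,4,5,6,7} D(X)={2,3,4,6,7,8}: U {3,6,8}->{3,6}; Z {2,3,4,5,6,7}->{2,3,4,5}; X {2,3,4,6,7,8}->{6,7,8}
Constraint 2 (U + Z = X) on D(U)={3,6} D(Z)={2,3,4,5} D(X)={6,7,8}: no change
Constraint 3 (X != U) on D(X)={6,7,8} D(U)={3,6}: no change
Constraint 4 (U + Z = X) on D(U)={3,6} D(Z)={2,3,4,5} D(X)={6,7,8}: no change
So after all 4 constraints: D(Z) = {2,3,4,5}

Answer: {2,3,4,5}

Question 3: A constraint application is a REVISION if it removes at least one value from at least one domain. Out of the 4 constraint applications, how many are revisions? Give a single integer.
Answer: 1

Derivation:
Constraint 1 (U + Z = X) on D(U)={3,6,8} D(Z)={2,3,4,5,6,7} D(X)={2,3,4,6,7,8}: U {3,6,8}->{3,6}; Z {2,3,4,5,6,7}->{2,3,4,5}; X {2,3,4,6,7,8}->{6,7,8} => REVISION
Constraint 2 (U + Z = X) on D(U)={3,6} D(Z)={2,3,4,5} D(X)={6,7,8}: no change => not a revision
Constraint 3 (X != U) on D(X)={6,7,8} D(U)={3,6}: no change => not a revision
Constraint 4 (U + Z = X) on D(U)={3,6} D(Z)={2,3,4,5} D(X)={6,7,8}: no change => not a revision
Total revisions = 1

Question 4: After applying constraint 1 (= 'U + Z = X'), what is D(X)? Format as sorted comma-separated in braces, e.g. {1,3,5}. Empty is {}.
Constraint 1 (U + Z = X) on D(U)={3,6,8} D(Z)={2,3,4,5,6,7} D(X)={2,3,4,6,7,8}: U {3,6,8}->{3,6}; Z {2,3,4,5,6,7}->{2,3,4,5}; X {2,3,4,6,7,8}->{6,7,8}
So after constraint 1: D(X) = {6,7,8}

Answer: {6,7,8}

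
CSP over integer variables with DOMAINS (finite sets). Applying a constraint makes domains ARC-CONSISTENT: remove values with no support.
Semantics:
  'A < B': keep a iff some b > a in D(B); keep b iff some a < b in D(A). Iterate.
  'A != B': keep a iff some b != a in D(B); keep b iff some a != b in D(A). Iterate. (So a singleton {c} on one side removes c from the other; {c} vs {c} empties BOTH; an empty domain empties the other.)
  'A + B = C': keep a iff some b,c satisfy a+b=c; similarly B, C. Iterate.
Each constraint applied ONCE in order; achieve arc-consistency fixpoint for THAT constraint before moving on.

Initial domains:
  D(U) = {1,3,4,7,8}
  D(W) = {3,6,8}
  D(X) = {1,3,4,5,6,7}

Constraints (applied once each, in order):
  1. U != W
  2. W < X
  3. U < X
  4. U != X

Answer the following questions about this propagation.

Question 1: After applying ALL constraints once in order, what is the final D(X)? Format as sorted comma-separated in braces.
Constraint 1 (U != W) on D(U)={1,3,4,7,8} D(W)={3,6,8}: no change
Constraint 2 (W < X) on D(W)={3,6,8} D(X)={1,3,4,5,6,7}: W {3,6,8}->{3,6}; X {1,3,4,5,6,7}->{4,5,6,7}
Constraint 3 (U < X) on D(U)={1,3,4,7,8} D(X)={4,5,6,7}: U {1,3,4,7,8}->{1,3,4}
Constraint 4 (U != X) on D(U)={1,3,4} D(X)={4,5,6,7}: no change
So after all 4 constraints: D(X) = {4,5,6,7}

Answer: {4,5,6,7}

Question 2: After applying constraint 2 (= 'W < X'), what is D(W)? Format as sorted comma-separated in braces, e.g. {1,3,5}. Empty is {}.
Constraint 1 (U != W) on D(U)={1,3,4,7,8} D(W)={3,6,8}: no change
Constraint 2 (W < X) on D(W)={3,6,8} D(X)={1,3,4,5,6,7}: W {3,6,8}->{3,6}; X {1,3,4,5,6,7}->{4,5,6,7}
So after constraint 2: D(W) = {3,6}

Answer: {3,6}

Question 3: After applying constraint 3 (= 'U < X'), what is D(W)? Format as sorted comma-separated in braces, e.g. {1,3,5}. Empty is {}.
Constraint 1 (U != W) on D(U)={1,3,4,7,8} D(W)={3,6,8}: no change
Constraint 2 (W < X) on D(W)={3,6,8} D(X)={1,3,4,5,6,7}: W {3,6,8}->{3,6}; X {1,3,4,5,6,7}->{4,5,6,7}
Constraint 3 (U < X) on D(U)={1,3,4,7,8} D(X)={4,5,6,7}: U {1,3,4,7,8}->{1,3,4}
So after constraint 3: D(W) = {3,6}

Answer: {3,6}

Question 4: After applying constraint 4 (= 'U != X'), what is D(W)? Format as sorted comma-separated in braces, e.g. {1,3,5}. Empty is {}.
Constraint 1 (U != W) on D(U)={1,3,4,7,8} D(W)={3,6,8}: no change
Constraint 2 (W < X) on D(W)={3,6,8} D(X)={1,3,4,5,6,7}: W {3,6,8}->{3,6}; X {1,3,4,5,6,7}->{4,5,6,7}
Constraint 3 (U < X) on D(U)={1,3,4,7,8} D(X)={4,5,6,7}: U {1,3,4,7,8}->{1,3,4}
Constraint 4 (U != X) on D(U)={1,3,4} D(X)={4,5,6,7}: no change
So after constraint 4: D(W) = {3,6}

Answer: {3,6}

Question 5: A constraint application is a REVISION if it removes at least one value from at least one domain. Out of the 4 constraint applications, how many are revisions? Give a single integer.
Constraint 1 (U != W) on D(U)={1,3,4,7,8} D(W)={3,6,8}: no change => not a revision
Constraint 2 (W < X) on D(W)={3,6,8} D(X)={1,3,4,5,6,7}: W {3,6,8}->{3,6}; X {1,3,4,5,6,7}->{4,5,6,7} => REVISION
Constraint 3 (U < X) on D(U)={1,3,4,7,8} D(X)={4,5,6,7}: U {1,3,4,7,8}->{1,3,4} => REVISION
Constraint 4 (U != X) on D(U)={1,3,4} D(X)={4,5,6,7}: no change => not a revision
Total revisions = 2

Answer: 2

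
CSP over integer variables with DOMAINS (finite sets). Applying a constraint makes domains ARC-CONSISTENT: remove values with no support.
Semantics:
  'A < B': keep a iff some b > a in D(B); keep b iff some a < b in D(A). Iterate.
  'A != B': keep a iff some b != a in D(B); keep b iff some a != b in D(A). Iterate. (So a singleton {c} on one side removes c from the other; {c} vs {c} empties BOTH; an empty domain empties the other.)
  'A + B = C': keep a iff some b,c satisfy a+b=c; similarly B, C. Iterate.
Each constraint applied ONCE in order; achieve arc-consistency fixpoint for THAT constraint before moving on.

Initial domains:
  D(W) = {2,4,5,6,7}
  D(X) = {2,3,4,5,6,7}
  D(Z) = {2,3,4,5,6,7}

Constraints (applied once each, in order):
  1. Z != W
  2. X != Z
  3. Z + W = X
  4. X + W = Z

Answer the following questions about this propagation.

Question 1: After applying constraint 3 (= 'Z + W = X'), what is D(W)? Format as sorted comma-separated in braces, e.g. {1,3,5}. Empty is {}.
Constraint 1 (Z != W) on D(Z)={2,3,4,5,6,7} D(W)={2,4,5,6,7}: no change
Constraint 2 (X != Z) on D(X)={2,3,4,5,6,7} D(Z)={2,3,4,5,6,7}: no change
Constraint 3 (Z + W = X) on D(Z)={2,3,4,5,6,7} D(W)={2,4,5,6,7} D(X)={2,3,4,5,6,7}: Z {2,3,4,5,6,7}->{2,3,4,5}; W {2,4,5,6,7}->{2,4,5}; X {2,3,4,5,6,7}->{4,5,6,7}
So after constraint 3: D(W) = {2,4,5}

Answer: {2,4,5}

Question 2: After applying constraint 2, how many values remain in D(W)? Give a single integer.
Constraint 1 (Z != W) on D(Z)={2,3,4,5,6,7} D(W)={2,4,5,6,7}: no change
Constraint 2 (X != Z) on D(X)={2,3,4,5,6,7} D(Z)={2,3,4,5,6,7}: no change
So after constraint 2: D(W)={2,4,5,6,7}, size = 5

Answer: 5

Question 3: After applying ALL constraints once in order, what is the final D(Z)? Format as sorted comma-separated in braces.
Constraint 1 (Z != W) on D(Z)={2,3,4,5,6,7} D(W)={2,4,5,6,7}: no change
Constraint 2 (X != Z) on D(X)={2,3,4,5,6,7} D(Z)={2,3,4,5,6,7}: no change
Constraint 3 (Z + W = X) on D(Z)={2,3,4,5,6,7} D(W)={2,4,5,6,7} D(X)={2,3,4,5,6,7}: Z {2,3,4,5,6,7}->{2,3,4,5}; W {2,4,5,6,7}->{2,4,5}; X {2,3,4,5,6,7}->{4,5,6,7}
Constraint 4 (X + W = Z) on D(X)={4,5,6,7} D(W)={2,4,5} D(Z)={2,3,4,5}: X {4,5,6,7}->{}; W {2,4,5}->{}; Z {2,3,4,5}->{}
So after all 4 constraints: D(Z) = {}

Answer: {}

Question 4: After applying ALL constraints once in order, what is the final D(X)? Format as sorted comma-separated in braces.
Constraint 1 (Z != W) on D(Z)={2,3,4,5,6,7} D(W)={2,4,5,6,7}: no change
Constraint 2 (X != Z) on D(X)={2,3,4,5,6,7} D(Z)={2,3,4,5,6,7}: no change
Constraint 3 (Z + W = X) on D(Z)={2,3,4,5,6,7} D(W)={2,4,5,6,7} D(X)={2,3,4,5,6,7}: Z {2,3,4,5,6,7}->{2,3,4,5}; W {2,4,5,6,7}->{2,4,5}; X {2,3,4,5,6,7}->{4,5,6,7}
Constraint 4 (X + W = Z) on D(X)={4,5,6,7} D(W)={2,4,5} D(Z)={2,3,4,5}: X {4,5,6,7}->{}; W {2,4,5}->{}; Z {2,3,4,5}->{}
So after all 4 constraints: D(X) = {}

Answer: {}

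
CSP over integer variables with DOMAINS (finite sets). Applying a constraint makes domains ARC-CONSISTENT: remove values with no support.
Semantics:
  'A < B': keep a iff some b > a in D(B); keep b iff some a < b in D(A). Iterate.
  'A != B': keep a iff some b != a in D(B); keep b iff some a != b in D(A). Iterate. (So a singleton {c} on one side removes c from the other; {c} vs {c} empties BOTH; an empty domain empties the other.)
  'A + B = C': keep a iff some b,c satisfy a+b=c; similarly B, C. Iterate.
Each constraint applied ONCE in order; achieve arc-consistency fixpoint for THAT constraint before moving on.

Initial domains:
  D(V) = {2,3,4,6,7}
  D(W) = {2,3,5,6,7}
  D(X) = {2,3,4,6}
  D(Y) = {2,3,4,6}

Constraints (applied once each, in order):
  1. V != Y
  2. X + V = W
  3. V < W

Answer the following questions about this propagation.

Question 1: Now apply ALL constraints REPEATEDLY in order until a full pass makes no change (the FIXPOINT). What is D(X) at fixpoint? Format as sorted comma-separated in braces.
pass 0 (initial): D(X)={2,3,4,6}
pass 1: V {2,3,4,6,7}->{2,3,4}; W {2,3,5,6,7}->{5,6,7}; X {2,3,4,6}->{2,3,4}
pass 2: no change
Fixpoint after 2 passes: D(X) = {2,3,4}

Answer: {2,3,4}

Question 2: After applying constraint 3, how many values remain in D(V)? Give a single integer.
Constraint 1 (V != Y) on D(V)={2,3,4,6,7} D(Y)={2,3,4,6}: no change
Constraint 2 (X + V = W) on D(X)={2,3,4,6} D(V)={2,3,4,6,7} D(W)={2,3,5,6,7}: X {2,3,4,6}->{2,3,4}; V {2,3,4,6,7}->{2,3,4}; W {2,3,5,6,7}->{5,6,7}
Constraint 3 (V < W) on D(V)={2,3,4} D(W)={5,6,7}: no change
So after constraint 3: D(V)={2,3,4}, size = 3

Answer: 3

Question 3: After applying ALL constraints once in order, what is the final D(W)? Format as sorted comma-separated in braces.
Constraint 1 (V != Y) on D(V)={2,3,4,6,7} D(Y)={2,3,4,6}: no change
Constraint 2 (X + V = W) on D(X)={2,3,4,6} D(V)={2,3,4,6,7} D(W)={2,3,5,6,7}: X {2,3,4,6}->{2,3,4}; V {2,3,4,6,7}->{2,3,4}; W {2,3,5,6,7}->{5,6,7}
Constraint 3 (V < W) on D(V)={2,3,4} D(W)={5,6,7}: no change
So after all 3 constraints: D(W) = {5,6,7}

Answer: {5,6,7}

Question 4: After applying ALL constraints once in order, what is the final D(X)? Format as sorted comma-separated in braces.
Constraint 1 (V != Y) on D(V)={2,3,4,6,7} D(Y)={2,3,4,6}: no change
Constraint 2 (X + V = W) on D(X)={2,3,4,6} D(V)={2,3,4,6,7} D(W)={2,3,5,6,7}: X {2,3,4,6}->{2,3,4}; V {2,3,4,6,7}->{2,3,4}; W {2,3,5,6,7}->{5,6,7}
Constraint 3 (V < W) on D(V)={2,3,4} D(W)={5,6,7}: no change
So after all 3 constraints: D(X) = {2,3,4}

Answer: {2,3,4}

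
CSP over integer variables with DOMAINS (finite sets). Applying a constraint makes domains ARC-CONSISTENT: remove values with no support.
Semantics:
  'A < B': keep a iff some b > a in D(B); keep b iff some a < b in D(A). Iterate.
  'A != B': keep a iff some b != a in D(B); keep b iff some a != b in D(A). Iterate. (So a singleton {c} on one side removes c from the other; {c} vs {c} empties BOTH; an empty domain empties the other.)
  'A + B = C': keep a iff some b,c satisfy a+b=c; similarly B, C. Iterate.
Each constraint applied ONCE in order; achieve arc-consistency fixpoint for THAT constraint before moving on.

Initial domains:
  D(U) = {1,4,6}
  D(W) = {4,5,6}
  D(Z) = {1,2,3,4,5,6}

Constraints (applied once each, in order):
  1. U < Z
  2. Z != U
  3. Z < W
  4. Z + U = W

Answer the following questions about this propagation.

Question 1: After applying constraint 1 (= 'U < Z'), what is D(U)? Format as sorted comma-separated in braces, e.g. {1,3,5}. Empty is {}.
Answer: {1,4}

Derivation:
Constraint 1 (U < Z) on D(U)={1,4,6} D(Z)={1,2,3,4,5,6}: U {1,4,6}->{1,4}; Z {1,2,3,4,5,6}->{2,3,4,5,6}
So after constraint 1: D(U) = {1,4}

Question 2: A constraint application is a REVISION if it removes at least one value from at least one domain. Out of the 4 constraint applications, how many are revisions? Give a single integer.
Answer: 2

Derivation:
Constraint 1 (U < Z) on D(U)={1,4,6} D(Z)={1,2,3,4,5,6}: U {1,4,6}->{1,4}; Z {1,2,3,4,5,6}->{2,3,4,5,6} => REVISION
Constraint 2 (Z != U) on D(Z)={2,3,4,5,6} D(U)={1,4}: no change => not a revision
Constraint 3 (Z < W) on D(Z)={2,3,4,5,6} D(W)={4,5,6}: Z {2,3,4,5,6}->{2,3,4,5} => REVISION
Constraint 4 (Z + U = W) on D(Z)={2,3,4,5} D(U)={1,4} D(W)={4,5,6}: no change => not a revision
Total revisions = 2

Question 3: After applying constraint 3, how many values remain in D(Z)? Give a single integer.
Answer: 4

Derivation:
Constraint 1 (U < Z) on D(U)={1,4,6} D(Z)={1,2,3,4,5,6}: U {1,4,6}->{1,4}; Z {1,2,3,4,5,6}->{2,3,4,5,6}
Constraint 2 (Z != U) on D(Z)={2,3,4,5,6} D(U)={1,4}: no change
Constraint 3 (Z < W) on D(Z)={2,3,4,5,6} D(W)={4,5,6}: Z {2,3,4,5,6}->{2,3,4,5}
So after constraint 3: D(Z)={2,3,4,5}, size = 4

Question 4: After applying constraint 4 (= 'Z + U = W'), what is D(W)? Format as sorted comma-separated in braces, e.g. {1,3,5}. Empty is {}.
Constraint 1 (U < Z) on D(U)={1,4,6} D(Z)={1,2,3,4,5,6}: U {1,4,6}->{1,4}; Z {1,2,3,4,5,6}->{2,3,4,5,6}
Constraint 2 (Z != U) on D(Z)={2,3,4,5,6} D(U)={1,4}: no change
Constraint 3 (Z < W) on D(Z)={2,3,4,5,6} D(W)={4,5,6}: Z {2,3,4,5,6}->{2,3,4,5}
Constraint 4 (Z + U = W) on D(Z)={2,3,4,5} D(U)={1,4} D(W)={4,5,6}: no change
So after constraint 4: D(W) = {4,5,6}

Answer: {4,5,6}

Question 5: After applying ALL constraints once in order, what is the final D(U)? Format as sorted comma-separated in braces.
Answer: {1,4}

Derivation:
Constraint 1 (U < Z) on D(U)={1,4,6} D(Z)={1,2,3,4,5,6}: U {1,4,6}->{1,4}; Z {1,2,3,4,5,6}->{2,3,4,5,6}
Constraint 2 (Z != U) on D(Z)={2,3,4,5,6} D(U)={1,4}: no change
Constraint 3 (Z < W) on D(Z)={2,3,4,5,6} D(W)={4,5,6}: Z {2,3,4,5,6}->{2,3,4,5}
Constraint 4 (Z + U = W) on D(Z)={2,3,4,5} D(U)={1,4} D(W)={4,5,6}: no change
So after all 4 constraints: D(U) = {1,4}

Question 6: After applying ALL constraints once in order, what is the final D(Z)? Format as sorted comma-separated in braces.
Constraint 1 (U < Z) on D(U)={1,4,6} D(Z)={1,2,3,4,5,6}: U {1,4,6}->{1,4}; Z {1,2,3,4,5,6}->{2,3,4,5,6}
Constraint 2 (Z != U) on D(Z)={2,3,4,5,6} D(U)={1,4}: no change
Constraint 3 (Z < W) on D(Z)={2,3,4,5,6} D(W)={4,5,6}: Z {2,3,4,5,6}->{2,3,4,5}
Constraint 4 (Z + U = W) on D(Z)={2,3,4,5} D(U)={1,4} D(W)={4,5,6}: no change
So after all 4 constraints: D(Z) = {2,3,4,5}

Answer: {2,3,4,5}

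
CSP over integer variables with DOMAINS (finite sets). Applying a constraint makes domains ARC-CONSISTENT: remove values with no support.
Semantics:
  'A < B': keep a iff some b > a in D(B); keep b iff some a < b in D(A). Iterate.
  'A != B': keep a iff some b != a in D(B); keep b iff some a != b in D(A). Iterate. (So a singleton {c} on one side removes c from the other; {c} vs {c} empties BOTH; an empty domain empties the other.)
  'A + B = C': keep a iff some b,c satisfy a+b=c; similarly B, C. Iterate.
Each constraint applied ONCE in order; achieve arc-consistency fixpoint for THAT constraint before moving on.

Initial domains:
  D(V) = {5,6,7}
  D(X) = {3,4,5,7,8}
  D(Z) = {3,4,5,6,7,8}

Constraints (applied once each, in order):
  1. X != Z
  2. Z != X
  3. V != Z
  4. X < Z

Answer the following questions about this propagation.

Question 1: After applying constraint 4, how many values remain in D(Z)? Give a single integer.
Constraint 1 (X != Z) on D(X)={3,4,5,7,8} D(Z)={3,4,5,6,7,8}: no change
Constraint 2 (Z != X) on D(Z)={3,4,5,6,7,8} D(X)={3,4,5,7,8}: no change
Constraint 3 (V != Z) on D(V)={5,6,7} D(Z)={3,4,5,6,7,8}: no change
Constraint 4 (X < Z) on D(X)={3,4,5,7,8} D(Z)={3,4,5,6,7,8}: X {3,4,5,7,8}->{3,4,5,7}; Z {3,4,5,6,7,8}->{4,5,6,7,8}
So after constraint 4: D(Z)={4,5,6,7,8}, size = 5

Answer: 5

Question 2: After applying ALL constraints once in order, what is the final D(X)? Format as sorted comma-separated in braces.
Answer: {3,4,5,7}

Derivation:
Constraint 1 (X != Z) on D(X)={3,4,5,7,8} D(Z)={3,4,5,6,7,8}: no change
Constraint 2 (Z != X) on D(Z)={3,4,5,6,7,8} D(X)={3,4,5,7,8}: no change
Constraint 3 (V != Z) on D(V)={5,6,7} D(Z)={3,4,5,6,7,8}: no change
Constraint 4 (X < Z) on D(X)={3,4,5,7,8} D(Z)={3,4,5,6,7,8}: X {3,4,5,7,8}->{3,4,5,7}; Z {3,4,5,6,7,8}->{4,5,6,7,8}
So after all 4 constraints: D(X) = {3,4,5,7}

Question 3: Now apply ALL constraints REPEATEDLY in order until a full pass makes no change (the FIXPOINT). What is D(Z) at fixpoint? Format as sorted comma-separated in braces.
Answer: {4,5,6,7,8}

Derivation:
pass 0 (initial): D(Z)={3,4,5,6,7,8}
pass 1: X {3,4,5,7,8}->{3,4,5,7}; Z {3,4,5,6,7,8}->{4,5,6,7,8}
pass 2: no change
Fixpoint after 2 passes: D(Z) = {4,5,6,7,8}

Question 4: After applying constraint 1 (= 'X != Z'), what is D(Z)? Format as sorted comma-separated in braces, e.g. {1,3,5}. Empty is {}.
Answer: {3,4,5,6,7,8}

Derivation:
Constraint 1 (X != Z) on D(X)={3,4,5,7,8} D(Z)={3,4,5,6,7,8}: no change
So after constraint 1: D(Z) = {3,4,5,6,7,8}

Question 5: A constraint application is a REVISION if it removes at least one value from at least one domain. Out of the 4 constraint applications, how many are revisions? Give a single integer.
Answer: 1

Derivation:
Constraint 1 (X != Z) on D(X)={3,4,5,7,8} D(Z)={3,4,5,6,7,8}: no change => not a revision
Constraint 2 (Z != X) on D(Z)={3,4,5,6,7,8} D(X)={3,4,5,7,8}: no change => not a revision
Constraint 3 (V != Z) on D(V)={5,6,7} D(Z)={3,4,5,6,7,8}: no change => not a revision
Constraint 4 (X < Z) on D(X)={3,4,5,7,8} D(Z)={3,4,5,6,7,8}: X {3,4,5,7,8}->{3,4,5,7}; Z {3,4,5,6,7,8}->{4,5,6,7,8} => REVISION
Total revisions = 1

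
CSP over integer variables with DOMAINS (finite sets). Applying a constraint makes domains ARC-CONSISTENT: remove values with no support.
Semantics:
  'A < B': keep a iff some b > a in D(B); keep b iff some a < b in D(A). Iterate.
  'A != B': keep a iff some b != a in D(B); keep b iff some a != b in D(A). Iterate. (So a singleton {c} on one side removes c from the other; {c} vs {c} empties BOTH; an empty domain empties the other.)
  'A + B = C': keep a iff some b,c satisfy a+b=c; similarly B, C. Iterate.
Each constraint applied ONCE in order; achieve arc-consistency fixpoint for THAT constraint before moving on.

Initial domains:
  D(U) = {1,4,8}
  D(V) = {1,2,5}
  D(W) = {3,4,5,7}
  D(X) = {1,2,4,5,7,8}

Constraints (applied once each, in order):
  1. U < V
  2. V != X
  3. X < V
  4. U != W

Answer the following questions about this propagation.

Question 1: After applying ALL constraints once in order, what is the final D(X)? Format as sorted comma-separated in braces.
Answer: {1,2,4}

Derivation:
Constraint 1 (U < V) on D(U)={1,4,8} D(V)={1,2,5}: U {1,4,8}->{1,4}; V {1,2,5}->{2,5}
Constraint 2 (V != X) on D(V)={2,5} D(X)={1,2,4,5,7,8}: no change
Constraint 3 (X < V) on D(X)={1,2,4,5,7,8} D(V)={2,5}: X {1,2,4,5,7,8}->{1,2,4}
Constraint 4 (U != W) on D(U)={1,4} D(W)={3,4,5,7}: no change
So after all 4 constraints: D(X) = {1,2,4}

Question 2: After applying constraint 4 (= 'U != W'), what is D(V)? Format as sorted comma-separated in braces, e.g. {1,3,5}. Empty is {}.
Constraint 1 (U < V) on D(U)={1,4,8} D(V)={1,2,5}: U {1,4,8}->{1,4}; V {1,2,5}->{2,5}
Constraint 2 (V != X) on D(V)={2,5} D(X)={1,2,4,5,7,8}: no change
Constraint 3 (X < V) on D(X)={1,2,4,5,7,8} D(V)={2,5}: X {1,2,4,5,7,8}->{1,2,4}
Constraint 4 (U != W) on D(U)={1,4} D(W)={3,4,5,7}: no change
So after constraint 4: D(V) = {2,5}

Answer: {2,5}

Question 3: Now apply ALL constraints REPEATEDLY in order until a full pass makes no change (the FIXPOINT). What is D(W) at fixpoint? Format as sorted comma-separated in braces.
Answer: {3,4,5,7}

Derivation:
pass 0 (initial): D(W)={3,4,5,7}
pass 1: U {1,4,8}->{1,4}; V {1,2,5}->{2,5}; X {1,2,4,5,7,8}->{1,2,4}
pass 2: no change
Fixpoint after 2 passes: D(W) = {3,4,5,7}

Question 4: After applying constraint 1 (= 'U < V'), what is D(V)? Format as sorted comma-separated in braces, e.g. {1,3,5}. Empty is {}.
Constraint 1 (U < V) on D(U)={1,4,8} D(V)={1,2,5}: U {1,4,8}->{1,4}; V {1,2,5}->{2,5}
So after constraint 1: D(V) = {2,5}

Answer: {2,5}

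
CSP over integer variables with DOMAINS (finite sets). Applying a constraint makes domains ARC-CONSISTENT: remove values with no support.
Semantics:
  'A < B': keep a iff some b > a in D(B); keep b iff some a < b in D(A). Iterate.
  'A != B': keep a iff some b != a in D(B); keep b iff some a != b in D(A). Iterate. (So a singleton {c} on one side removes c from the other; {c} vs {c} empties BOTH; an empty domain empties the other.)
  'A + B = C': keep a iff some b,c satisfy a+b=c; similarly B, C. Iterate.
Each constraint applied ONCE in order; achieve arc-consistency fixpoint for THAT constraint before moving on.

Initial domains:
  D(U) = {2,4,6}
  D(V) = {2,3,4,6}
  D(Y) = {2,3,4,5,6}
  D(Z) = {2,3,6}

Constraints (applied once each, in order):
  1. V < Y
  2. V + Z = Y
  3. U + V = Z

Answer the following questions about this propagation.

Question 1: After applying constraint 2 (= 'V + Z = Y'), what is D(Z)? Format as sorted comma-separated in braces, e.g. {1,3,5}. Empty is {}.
Answer: {2,3}

Derivation:
Constraint 1 (V < Y) on D(V)={2,3,4,6} D(Y)={2,3,4,5,6}: V {2,3,4,6}->{2,3,4}; Y {2,3,4,5,6}->{3,4,5,6}
Constraint 2 (V + Z = Y) on D(V)={2,3,4} D(Z)={2,3,6} D(Y)={3,4,5,6}: Z {2,3,6}->{2,3}; Y {3,4,5,6}->{4,5,6}
So after constraint 2: D(Z) = {2,3}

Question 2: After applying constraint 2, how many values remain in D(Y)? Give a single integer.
Answer: 3

Derivation:
Constraint 1 (V < Y) on D(V)={2,3,4,6} D(Y)={2,3,4,5,6}: V {2,3,4,6}->{2,3,4}; Y {2,3,4,5,6}->{3,4,5,6}
Constraint 2 (V + Z = Y) on D(V)={2,3,4} D(Z)={2,3,6} D(Y)={3,4,5,6}: Z {2,3,6}->{2,3}; Y {3,4,5,6}->{4,5,6}
So after constraint 2: D(Y)={4,5,6}, size = 3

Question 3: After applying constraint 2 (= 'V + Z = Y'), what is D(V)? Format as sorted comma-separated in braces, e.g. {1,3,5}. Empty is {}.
Answer: {2,3,4}

Derivation:
Constraint 1 (V < Y) on D(V)={2,3,4,6} D(Y)={2,3,4,5,6}: V {2,3,4,6}->{2,3,4}; Y {2,3,4,5,6}->{3,4,5,6}
Constraint 2 (V + Z = Y) on D(V)={2,3,4} D(Z)={2,3,6} D(Y)={3,4,5,6}: Z {2,3,6}->{2,3}; Y {3,4,5,6}->{4,5,6}
So after constraint 2: D(V) = {2,3,4}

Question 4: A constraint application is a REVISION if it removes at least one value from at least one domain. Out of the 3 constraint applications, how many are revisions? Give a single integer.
Constraint 1 (V < Y) on D(V)={2,3,4,6} D(Y)={2,3,4,5,6}: V {2,3,4,6}->{2,3,4}; Y {2,3,4,5,6}->{3,4,5,6} => REVISION
Constraint 2 (V + Z = Y) on D(V)={2,3,4} D(Z)={2,3,6} D(Y)={3,4,5,6}: Z {2,3,6}->{2,3}; Y {3,4,5,6}->{4,5,6} => REVISION
Constraint 3 (U + V = Z) on D(U)={2,4,6} D(V)={2,3,4} D(Z)={2,3}: U {2,4,6}->{}; V {2,3,4}->{}; Z {2,3}->{} => REVISION
Total revisions = 3

Answer: 3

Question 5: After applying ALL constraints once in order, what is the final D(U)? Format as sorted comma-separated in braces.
Constraint 1 (V < Y) on D(V)={2,3,4,6} D(Y)={2,3,4,5,6}: V {2,3,4,6}->{2,3,4}; Y {2,3,4,5,6}->{3,4,5,6}
Constraint 2 (V + Z = Y) on D(V)={2,3,4} D(Z)={2,3,6} D(Y)={3,4,5,6}: Z {2,3,6}->{2,3}; Y {3,4,5,6}->{4,5,6}
Constraint 3 (U + V = Z) on D(U)={2,4,6} D(V)={2,3,4} D(Z)={2,3}: U {2,4,6}->{}; V {2,3,4}->{}; Z {2,3}->{}
So after all 3 constraints: D(U) = {}

Answer: {}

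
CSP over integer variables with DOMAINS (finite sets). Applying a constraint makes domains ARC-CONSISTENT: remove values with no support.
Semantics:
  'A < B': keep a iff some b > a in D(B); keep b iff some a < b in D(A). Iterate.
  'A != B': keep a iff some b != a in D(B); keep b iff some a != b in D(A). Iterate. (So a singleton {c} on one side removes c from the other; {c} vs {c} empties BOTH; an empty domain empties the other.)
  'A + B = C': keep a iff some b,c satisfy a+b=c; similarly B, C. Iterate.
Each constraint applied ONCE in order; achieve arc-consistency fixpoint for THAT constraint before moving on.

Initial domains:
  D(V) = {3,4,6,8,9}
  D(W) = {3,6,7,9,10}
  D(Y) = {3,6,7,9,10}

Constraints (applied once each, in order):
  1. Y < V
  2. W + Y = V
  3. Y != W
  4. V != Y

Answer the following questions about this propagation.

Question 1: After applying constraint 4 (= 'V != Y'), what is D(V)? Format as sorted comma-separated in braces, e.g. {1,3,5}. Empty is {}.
Constraint 1 (Y < V) on D(Y)={3,6,7,9,10} D(V)={3,4,6,8,9}: Y {3,6,7,9,10}->{3,6,7}; V {3,4,6,8,9}->{4,6,8,9}
Constraint 2 (W + Y = V) on D(W)={3,6,7,9,10} D(Y)={3,6,7} D(V)={4,6,8,9}: W {3,6,7,9,10}->{3,6}; Y {3,6,7}->{3,6}; V {4,6,8,9}->{6,9}
Constraint 3 (Y != W) on D(Y)={3,6} D(W)={3,6}: no change
Constraint 4 (V != Y) on D(V)={6,9} D(Y)={3,6}: no change
So after constraint 4: D(V) = {6,9}

Answer: {6,9}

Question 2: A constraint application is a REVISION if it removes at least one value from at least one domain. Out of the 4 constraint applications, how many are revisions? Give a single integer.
Constraint 1 (Y < V) on D(Y)={3,6,7,9,10} D(V)={3,4,6,8,9}: Y {3,6,7,9,10}->{3,6,7}; V {3,4,6,8,9}->{4,6,8,9} => REVISION
Constraint 2 (W + Y = V) on D(W)={3,6,7,9,10} D(Y)={3,6,7} D(V)={4,6,8,9}: W {3,6,7,9,10}->{3,6}; Y {3,6,7}->{3,6}; V {4,6,8,9}->{6,9} => REVISION
Constraint 3 (Y != W) on D(Y)={3,6} D(W)={3,6}: no change => not a revision
Constraint 4 (V != Y) on D(V)={6,9} D(Y)={3,6}: no change => not a revision
Total revisions = 2

Answer: 2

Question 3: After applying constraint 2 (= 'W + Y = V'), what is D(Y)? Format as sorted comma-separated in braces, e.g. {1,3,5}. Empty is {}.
Constraint 1 (Y < V) on D(Y)={3,6,7,9,10} D(V)={3,4,6,8,9}: Y {3,6,7,9,10}->{3,6,7}; V {3,4,6,8,9}->{4,6,8,9}
Constraint 2 (W + Y = V) on D(W)={3,6,7,9,10} D(Y)={3,6,7} D(V)={4,6,8,9}: W {3,6,7,9,10}->{3,6}; Y {3,6,7}->{3,6}; V {4,6,8,9}->{6,9}
So after constraint 2: D(Y) = {3,6}

Answer: {3,6}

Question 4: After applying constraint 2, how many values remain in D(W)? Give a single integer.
Answer: 2

Derivation:
Constraint 1 (Y < V) on D(Y)={3,6,7,9,10} D(V)={3,4,6,8,9}: Y {3,6,7,9,10}->{3,6,7}; V {3,4,6,8,9}->{4,6,8,9}
Constraint 2 (W + Y = V) on D(W)={3,6,7,9,10} D(Y)={3,6,7} D(V)={4,6,8,9}: W {3,6,7,9,10}->{3,6}; Y {3,6,7}->{3,6}; V {4,6,8,9}->{6,9}
So after constraint 2: D(W)={3,6}, size = 2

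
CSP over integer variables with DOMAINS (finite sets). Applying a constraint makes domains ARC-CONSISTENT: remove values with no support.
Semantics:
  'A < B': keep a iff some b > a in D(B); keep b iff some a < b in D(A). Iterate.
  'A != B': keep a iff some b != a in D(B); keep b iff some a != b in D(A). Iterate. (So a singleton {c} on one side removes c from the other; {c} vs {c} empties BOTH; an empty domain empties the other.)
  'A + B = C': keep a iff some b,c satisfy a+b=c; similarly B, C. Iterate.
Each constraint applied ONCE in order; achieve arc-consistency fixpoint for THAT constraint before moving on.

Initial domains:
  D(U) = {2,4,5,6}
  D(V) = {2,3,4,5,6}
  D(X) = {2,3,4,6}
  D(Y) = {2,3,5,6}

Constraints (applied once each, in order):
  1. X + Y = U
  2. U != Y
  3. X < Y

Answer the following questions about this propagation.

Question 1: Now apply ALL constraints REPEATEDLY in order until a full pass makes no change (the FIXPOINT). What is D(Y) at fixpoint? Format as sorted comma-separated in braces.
Answer: {3}

Derivation:
pass 0 (initial): D(Y)={2,3,5,6}
pass 1: U {2,4,5,6}->{4,5,6}; X {2,3,4,6}->{2}; Y {2,3,5,6}->{3}
pass 2: U {4,5,6}->{5}
pass 3: no change
Fixpoint after 3 passes: D(Y) = {3}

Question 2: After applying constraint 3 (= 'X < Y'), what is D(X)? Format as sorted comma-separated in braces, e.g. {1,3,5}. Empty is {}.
Answer: {2}

Derivation:
Constraint 1 (X + Y = U) on D(X)={2,3,4,6} D(Y)={2,3,5,6} D(U)={2,4,5,6}: X {2,3,4,6}->{2,3,4}; Y {2,3,5,6}->{2,3}; U {2,4,5,6}->{4,5,6}
Constraint 2 (U != Y) on D(U)={4,5,6} D(Y)={2,3}: no change
Constraint 3 (X < Y) on D(X)={2,3,4} D(Y)={2,3}: X {2,3,4}->{2}; Y {2,3}->{3}
So after constraint 3: D(X) = {2}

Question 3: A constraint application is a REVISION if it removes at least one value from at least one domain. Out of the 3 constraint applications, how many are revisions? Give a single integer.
Answer: 2

Derivation:
Constraint 1 (X + Y = U) on D(X)={2,3,4,6} D(Y)={2,3,5,6} D(U)={2,4,5,6}: X {2,3,4,6}->{2,3,4}; Y {2,3,5,6}->{2,3}; U {2,4,5,6}->{4,5,6} => REVISION
Constraint 2 (U != Y) on D(U)={4,5,6} D(Y)={2,3}: no change => not a revision
Constraint 3 (X < Y) on D(X)={2,3,4} D(Y)={2,3}: X {2,3,4}->{2}; Y {2,3}->{3} => REVISION
Total revisions = 2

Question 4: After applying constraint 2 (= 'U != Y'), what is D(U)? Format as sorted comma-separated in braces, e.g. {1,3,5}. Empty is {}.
Answer: {4,5,6}

Derivation:
Constraint 1 (X + Y = U) on D(X)={2,3,4,6} D(Y)={2,3,5,6} D(U)={2,4,5,6}: X {2,3,4,6}->{2,3,4}; Y {2,3,5,6}->{2,3}; U {2,4,5,6}->{4,5,6}
Constraint 2 (U != Y) on D(U)={4,5,6} D(Y)={2,3}: no change
So after constraint 2: D(U) = {4,5,6}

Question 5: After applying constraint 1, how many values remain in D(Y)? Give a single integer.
Answer: 2

Derivation:
Constraint 1 (X + Y = U) on D(X)={2,3,4,6} D(Y)={2,3,5,6} D(U)={2,4,5,6}: X {2,3,4,6}->{2,3,4}; Y {2,3,5,6}->{2,3}; U {2,4,5,6}->{4,5,6}
So after constraint 1: D(Y)={2,3}, size = 2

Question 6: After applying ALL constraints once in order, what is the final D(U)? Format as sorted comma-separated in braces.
Answer: {4,5,6}

Derivation:
Constraint 1 (X + Y = U) on D(X)={2,3,4,6} D(Y)={2,3,5,6} D(U)={2,4,5,6}: X {2,3,4,6}->{2,3,4}; Y {2,3,5,6}->{2,3}; U {2,4,5,6}->{4,5,6}
Constraint 2 (U != Y) on D(U)={4,5,6} D(Y)={2,3}: no change
Constraint 3 (X < Y) on D(X)={2,3,4} D(Y)={2,3}: X {2,3,4}->{2}; Y {2,3}->{3}
So after all 3 constraints: D(U) = {4,5,6}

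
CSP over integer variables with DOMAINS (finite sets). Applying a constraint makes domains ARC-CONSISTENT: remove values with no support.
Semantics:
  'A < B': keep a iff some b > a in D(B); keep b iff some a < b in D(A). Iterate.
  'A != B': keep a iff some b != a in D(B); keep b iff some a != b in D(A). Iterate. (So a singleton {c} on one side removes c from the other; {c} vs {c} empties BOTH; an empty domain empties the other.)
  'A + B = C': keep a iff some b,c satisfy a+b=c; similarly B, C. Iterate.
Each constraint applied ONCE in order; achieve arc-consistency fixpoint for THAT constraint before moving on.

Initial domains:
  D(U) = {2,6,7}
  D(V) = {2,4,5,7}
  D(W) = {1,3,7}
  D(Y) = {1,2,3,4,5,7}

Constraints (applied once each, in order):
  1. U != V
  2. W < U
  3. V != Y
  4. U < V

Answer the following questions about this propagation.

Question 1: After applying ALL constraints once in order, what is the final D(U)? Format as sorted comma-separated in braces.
Constraint 1 (U != V) on D(U)={2,6,7} D(V)={2,4,5,7}: no change
Constraint 2 (W < U) on D(W)={1,3,7} D(U)={2,6,7}: W {1,3,7}->{1,3}
Constraint 3 (V != Y) on D(V)={2,4,5,7} D(Y)={1,2,3,4,5,7}: no change
Constraint 4 (U < V) on D(U)={2,6,7} D(V)={2,4,5,7}: U {2,6,7}->{2,6}; V {2,4,5,7}->{4,5,7}
So after all 4 constraints: D(U) = {2,6}

Answer: {2,6}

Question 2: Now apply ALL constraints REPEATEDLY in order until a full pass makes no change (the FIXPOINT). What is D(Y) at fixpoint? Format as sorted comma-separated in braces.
Answer: {1,2,3,4,5,7}

Derivation:
pass 0 (initial): D(Y)={1,2,3,4,5,7}
pass 1: U {2,6,7}->{2,6}; V {2,4,5,7}->{4,5,7}; W {1,3,7}->{1,3}
pass 2: no change
Fixpoint after 2 passes: D(Y) = {1,2,3,4,5,7}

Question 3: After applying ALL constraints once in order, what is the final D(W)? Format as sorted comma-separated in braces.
Constraint 1 (U != V) on D(U)={2,6,7} D(V)={2,4,5,7}: no change
Constraint 2 (W < U) on D(W)={1,3,7} D(U)={2,6,7}: W {1,3,7}->{1,3}
Constraint 3 (V != Y) on D(V)={2,4,5,7} D(Y)={1,2,3,4,5,7}: no change
Constraint 4 (U < V) on D(U)={2,6,7} D(V)={2,4,5,7}: U {2,6,7}->{2,6}; V {2,4,5,7}->{4,5,7}
So after all 4 constraints: D(W) = {1,3}

Answer: {1,3}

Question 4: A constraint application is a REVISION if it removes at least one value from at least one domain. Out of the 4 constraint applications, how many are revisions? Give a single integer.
Constraint 1 (U != V) on D(U)={2,6,7} D(V)={2,4,5,7}: no change => not a revision
Constraint 2 (W < U) on D(W)={1,3,7} D(U)={2,6,7}: W {1,3,7}->{1,3} => REVISION
Constraint 3 (V != Y) on D(V)={2,4,5,7} D(Y)={1,2,3,4,5,7}: no change => not a revision
Constraint 4 (U < V) on D(U)={2,6,7} D(V)={2,4,5,7}: U {2,6,7}->{2,6}; V {2,4,5,7}->{4,5,7} => REVISION
Total revisions = 2

Answer: 2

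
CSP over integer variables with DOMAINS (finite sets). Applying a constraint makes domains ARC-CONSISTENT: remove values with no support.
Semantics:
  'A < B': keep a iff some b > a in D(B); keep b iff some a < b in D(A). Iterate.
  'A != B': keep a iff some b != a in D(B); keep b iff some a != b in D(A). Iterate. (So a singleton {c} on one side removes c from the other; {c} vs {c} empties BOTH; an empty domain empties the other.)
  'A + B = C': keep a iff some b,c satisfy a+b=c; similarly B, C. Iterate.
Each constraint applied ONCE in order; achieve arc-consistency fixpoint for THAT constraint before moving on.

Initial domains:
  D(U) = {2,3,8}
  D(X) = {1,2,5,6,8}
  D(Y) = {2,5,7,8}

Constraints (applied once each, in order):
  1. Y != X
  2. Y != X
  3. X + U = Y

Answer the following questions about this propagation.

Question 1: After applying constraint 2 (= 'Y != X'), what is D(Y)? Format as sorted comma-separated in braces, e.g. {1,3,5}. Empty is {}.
Constraint 1 (Y != X) on D(Y)={2,5,7,8} D(X)={1,2,5,6,8}: no change
Constraint 2 (Y != X) on D(Y)={2,5,7,8} D(X)={1,2,5,6,8}: no change
So after constraint 2: D(Y) = {2,5,7,8}

Answer: {2,5,7,8}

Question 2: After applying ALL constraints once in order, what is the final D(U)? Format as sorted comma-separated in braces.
Constraint 1 (Y != X) on D(Y)={2,5,7,8} D(X)={1,2,5,6,8}: no change
Constraint 2 (Y != X) on D(Y)={2,5,7,8} D(X)={1,2,5,6,8}: no change
Constraint 3 (X + U = Y) on D(X)={1,2,5,6,8} D(U)={2,3,8} D(Y)={2,5,7,8}: X {1,2,5,6,8}->{2,5,6}; U {2,3,8}->{2,3}; Y {2,5,7,8}->{5,7,8}
So after all 3 constraints: D(U) = {2,3}

Answer: {2,3}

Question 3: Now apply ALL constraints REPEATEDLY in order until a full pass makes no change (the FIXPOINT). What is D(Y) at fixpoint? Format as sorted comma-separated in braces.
pass 0 (initial): D(Y)={2,5,7,8}
pass 1: U {2,3,8}->{2,3}; X {1,2,5,6,8}->{2,5,6}; Y {2,5,7,8}->{5,7,8}
pass 2: no change
Fixpoint after 2 passes: D(Y) = {5,7,8}

Answer: {5,7,8}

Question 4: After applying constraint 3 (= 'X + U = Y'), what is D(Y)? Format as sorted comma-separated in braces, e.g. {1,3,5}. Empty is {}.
Constraint 1 (Y != X) on D(Y)={2,5,7,8} D(X)={1,2,5,6,8}: no change
Constraint 2 (Y != X) on D(Y)={2,5,7,8} D(X)={1,2,5,6,8}: no change
Constraint 3 (X + U = Y) on D(X)={1,2,5,6,8} D(U)={2,3,8} D(Y)={2,5,7,8}: X {1,2,5,6,8}->{2,5,6}; U {2,3,8}->{2,3}; Y {2,5,7,8}->{5,7,8}
So after constraint 3: D(Y) = {5,7,8}

Answer: {5,7,8}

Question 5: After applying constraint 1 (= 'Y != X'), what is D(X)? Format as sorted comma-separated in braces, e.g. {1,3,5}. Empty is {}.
Constraint 1 (Y != X) on D(Y)={2,5,7,8} D(X)={1,2,5,6,8}: no change
So after constraint 1: D(X) = {1,2,5,6,8}

Answer: {1,2,5,6,8}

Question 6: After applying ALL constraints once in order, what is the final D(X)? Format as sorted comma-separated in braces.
Constraint 1 (Y != X) on D(Y)={2,5,7,8} D(X)={1,2,5,6,8}: no change
Constraint 2 (Y != X) on D(Y)={2,5,7,8} D(X)={1,2,5,6,8}: no change
Constraint 3 (X + U = Y) on D(X)={1,2,5,6,8} D(U)={2,3,8} D(Y)={2,5,7,8}: X {1,2,5,6,8}->{2,5,6}; U {2,3,8}->{2,3}; Y {2,5,7,8}->{5,7,8}
So after all 3 constraints: D(X) = {2,5,6}

Answer: {2,5,6}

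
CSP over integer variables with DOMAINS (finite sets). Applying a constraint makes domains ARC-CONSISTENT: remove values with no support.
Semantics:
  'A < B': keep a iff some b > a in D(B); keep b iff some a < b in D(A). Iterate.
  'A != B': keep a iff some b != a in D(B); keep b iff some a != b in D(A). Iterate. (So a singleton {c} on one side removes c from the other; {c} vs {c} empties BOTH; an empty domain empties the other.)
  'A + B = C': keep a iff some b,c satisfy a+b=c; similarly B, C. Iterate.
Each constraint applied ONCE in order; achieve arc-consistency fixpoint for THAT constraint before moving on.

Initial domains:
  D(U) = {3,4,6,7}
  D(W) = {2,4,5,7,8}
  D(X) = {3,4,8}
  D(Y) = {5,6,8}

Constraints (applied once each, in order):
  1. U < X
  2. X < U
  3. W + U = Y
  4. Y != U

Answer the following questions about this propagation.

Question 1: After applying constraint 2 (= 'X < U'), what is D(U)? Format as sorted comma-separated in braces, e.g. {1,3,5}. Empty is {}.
Answer: {6,7}

Derivation:
Constraint 1 (U < X) on D(U)={3,4,6,7} D(X)={3,4,8}: X {3,4,8}->{4,8}
Constraint 2 (X < U) on D(X)={4,8} D(U)={3,4,6,7}: X {4,8}->{4}; U {3,4,6,7}->{6,7}
So after constraint 2: D(U) = {6,7}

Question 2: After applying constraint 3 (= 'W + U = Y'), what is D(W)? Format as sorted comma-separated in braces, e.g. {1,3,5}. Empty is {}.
Answer: {2}

Derivation:
Constraint 1 (U < X) on D(U)={3,4,6,7} D(X)={3,4,8}: X {3,4,8}->{4,8}
Constraint 2 (X < U) on D(X)={4,8} D(U)={3,4,6,7}: X {4,8}->{4}; U {3,4,6,7}->{6,7}
Constraint 3 (W + U = Y) on D(W)={2,4,5,7,8} D(U)={6,7} D(Y)={5,6,8}: W {2,4,5,7,8}->{2}; U {6,7}->{6}; Y {5,6,8}->{8}
So after constraint 3: D(W) = {2}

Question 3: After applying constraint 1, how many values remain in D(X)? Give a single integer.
Constraint 1 (U < X) on D(U)={3,4,6,7} D(X)={3,4,8}: X {3,4,8}->{4,8}
So after constraint 1: D(X)={4,8}, size = 2

Answer: 2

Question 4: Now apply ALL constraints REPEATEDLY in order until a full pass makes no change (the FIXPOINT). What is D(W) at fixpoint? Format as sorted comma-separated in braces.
Answer: {}

Derivation:
pass 0 (initial): D(W)={2,4,5,7,8}
pass 1: U {3,4,6,7}->{6}; W {2,4,5,7,8}->{2}; X {3,4,8}->{4}; Y {5,6,8}->{8}
pass 2: U {6}->{}; W {2}->{}; X {4}->{}; Y {8}->{}
pass 3: no change
Fixpoint after 3 passes: D(W) = {}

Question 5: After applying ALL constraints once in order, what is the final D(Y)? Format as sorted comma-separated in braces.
Constraint 1 (U < X) on D(U)={3,4,6,7} D(X)={3,4,8}: X {3,4,8}->{4,8}
Constraint 2 (X < U) on D(X)={4,8} D(U)={3,4,6,7}: X {4,8}->{4}; U {3,4,6,7}->{6,7}
Constraint 3 (W + U = Y) on D(W)={2,4,5,7,8} D(U)={6,7} D(Y)={5,6,8}: W {2,4,5,7,8}->{2}; U {6,7}->{6}; Y {5,6,8}->{8}
Constraint 4 (Y != U) on D(Y)={8} D(U)={6}: no change
So after all 4 constraints: D(Y) = {8}

Answer: {8}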